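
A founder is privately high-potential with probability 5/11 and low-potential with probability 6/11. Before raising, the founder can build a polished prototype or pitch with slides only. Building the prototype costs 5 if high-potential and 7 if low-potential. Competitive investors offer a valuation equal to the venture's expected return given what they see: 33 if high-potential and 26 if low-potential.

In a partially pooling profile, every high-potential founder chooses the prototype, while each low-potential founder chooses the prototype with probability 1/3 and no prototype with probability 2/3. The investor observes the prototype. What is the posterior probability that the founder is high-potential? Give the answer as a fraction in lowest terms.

P(the prototype) = (5/11)·1 + (6/11)·(1/3) = 7/11.
By Bayes' rule, P(high-potential | the prototype) = (5/11) / (7/11) = 5/7.

5/7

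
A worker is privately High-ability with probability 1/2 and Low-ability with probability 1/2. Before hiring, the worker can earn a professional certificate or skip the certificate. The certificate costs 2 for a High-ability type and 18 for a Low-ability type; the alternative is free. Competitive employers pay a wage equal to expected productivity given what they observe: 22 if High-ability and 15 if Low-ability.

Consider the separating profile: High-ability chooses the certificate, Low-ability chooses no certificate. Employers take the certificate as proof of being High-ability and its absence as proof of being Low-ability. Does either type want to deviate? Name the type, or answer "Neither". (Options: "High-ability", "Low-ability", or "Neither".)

The certificate pays 22; no certificate pays 15.
High-ability: assigned the certificate, nets 22 − 2 = 20; deviating to no certificate nets 15.
Low-ability: assigned no certificate, nets 15; deviating to the certificate nets 22 − 18 = 4.
Both types strictly prefer their assigned action; no profitable deviation.

Neither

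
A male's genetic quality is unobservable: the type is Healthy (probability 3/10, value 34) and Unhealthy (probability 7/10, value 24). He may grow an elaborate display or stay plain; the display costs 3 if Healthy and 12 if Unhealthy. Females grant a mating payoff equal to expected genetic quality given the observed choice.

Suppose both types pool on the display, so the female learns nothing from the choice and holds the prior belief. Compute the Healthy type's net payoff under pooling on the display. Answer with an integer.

Pooled mating payoff = 3/10·34 + 7/10·24 = 27.
Healthy pays cost 3 for the display, so net payoff = 27 − 3 = 24.

24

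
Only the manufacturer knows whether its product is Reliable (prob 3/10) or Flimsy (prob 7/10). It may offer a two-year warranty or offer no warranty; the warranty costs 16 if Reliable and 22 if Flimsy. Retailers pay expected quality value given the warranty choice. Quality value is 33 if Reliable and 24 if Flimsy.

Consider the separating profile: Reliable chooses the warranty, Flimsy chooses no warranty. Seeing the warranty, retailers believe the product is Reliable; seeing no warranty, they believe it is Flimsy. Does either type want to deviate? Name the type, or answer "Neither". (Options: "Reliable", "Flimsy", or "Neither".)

Reliable

The warranty pays 33; no warranty pays 24.
Reliable: assigned the warranty, nets 33 − 16 = 17; deviating to no warranty nets 24.
Flimsy: assigned no warranty, nets 24; deviating to the warranty nets 33 − 22 = 11.
The Reliable type gains 7 by deviating.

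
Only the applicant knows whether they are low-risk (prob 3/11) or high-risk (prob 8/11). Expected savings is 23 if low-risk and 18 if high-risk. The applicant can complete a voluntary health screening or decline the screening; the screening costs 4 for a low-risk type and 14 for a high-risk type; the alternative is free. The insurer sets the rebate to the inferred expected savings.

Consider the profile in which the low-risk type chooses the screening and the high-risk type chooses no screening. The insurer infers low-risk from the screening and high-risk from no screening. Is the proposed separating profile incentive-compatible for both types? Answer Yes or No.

Yes

Under these beliefs, the screening earns rebate 23 and no screening earns rebate 18.
low-risk: the screening nets 23 − 4 = 19; no screening nets 18. low-risk prefers the screening.
high-risk: the screening nets 23 − 14 = 9; no screening nets 18. high-risk prefers no screening.
Neither type deviates, so the separating profile is an equilibrium.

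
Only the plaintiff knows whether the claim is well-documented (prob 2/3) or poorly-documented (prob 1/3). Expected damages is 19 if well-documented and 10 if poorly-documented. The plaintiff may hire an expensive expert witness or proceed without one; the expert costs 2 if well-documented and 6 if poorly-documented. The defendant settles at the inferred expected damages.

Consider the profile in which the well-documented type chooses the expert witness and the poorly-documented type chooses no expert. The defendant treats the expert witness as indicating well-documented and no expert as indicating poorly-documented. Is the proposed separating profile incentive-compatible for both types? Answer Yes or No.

Under these beliefs, the expert witness earns settlement 19 and no expert earns settlement 10.
well-documented: the expert witness nets 19 − 2 = 17; no expert nets 10. well-documented prefers the expert witness.
poorly-documented: the expert witness nets 19 − 6 = 13; no expert nets 10. poorly-documented would deviate to the expert witness.
poorly-documented has a profitable deviation, so the profile is not an equilibrium.

No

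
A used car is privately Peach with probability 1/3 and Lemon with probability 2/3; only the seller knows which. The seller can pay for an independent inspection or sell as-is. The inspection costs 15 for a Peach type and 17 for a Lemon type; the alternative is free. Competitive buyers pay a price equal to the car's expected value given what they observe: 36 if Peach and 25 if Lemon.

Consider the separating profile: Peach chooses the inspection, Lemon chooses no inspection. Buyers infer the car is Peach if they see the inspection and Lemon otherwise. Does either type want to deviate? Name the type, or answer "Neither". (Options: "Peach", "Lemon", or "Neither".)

Peach

The inspection pays 36; no inspection pays 25.
Peach: assigned the inspection, nets 36 − 15 = 21; deviating to no inspection nets 25.
Lemon: assigned no inspection, nets 25; deviating to the inspection nets 36 − 17 = 19.
The Peach type gains 4 by deviating.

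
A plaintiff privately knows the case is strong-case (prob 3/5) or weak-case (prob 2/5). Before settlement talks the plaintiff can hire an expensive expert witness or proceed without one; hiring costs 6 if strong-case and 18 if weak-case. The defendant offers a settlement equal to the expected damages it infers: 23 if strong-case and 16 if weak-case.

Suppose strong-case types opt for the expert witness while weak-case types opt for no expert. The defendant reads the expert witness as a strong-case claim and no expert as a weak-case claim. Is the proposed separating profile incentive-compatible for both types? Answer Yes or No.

Yes

Under these beliefs, the expert witness earns settlement 23 and no expert earns settlement 16.
strong-case: the expert witness nets 23 − 6 = 17; no expert nets 16. strong-case prefers the expert witness.
weak-case: the expert witness nets 23 − 18 = 5; no expert nets 16. weak-case prefers no expert.
Neither type deviates, so the separating profile is an equilibrium.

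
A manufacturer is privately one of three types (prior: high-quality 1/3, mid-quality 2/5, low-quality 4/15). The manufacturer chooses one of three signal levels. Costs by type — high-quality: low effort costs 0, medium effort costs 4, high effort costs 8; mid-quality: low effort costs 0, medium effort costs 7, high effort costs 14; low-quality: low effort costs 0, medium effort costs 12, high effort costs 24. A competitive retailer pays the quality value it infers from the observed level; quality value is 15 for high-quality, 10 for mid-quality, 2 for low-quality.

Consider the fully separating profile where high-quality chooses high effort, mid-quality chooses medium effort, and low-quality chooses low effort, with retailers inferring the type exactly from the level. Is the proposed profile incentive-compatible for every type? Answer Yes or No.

Yes

Separating prices: high effort → 15, medium effort → 10, low effort → 2.
high-quality (assigned high effort): low effort: 2 − 0 = 2; medium effort: 10 − 4 = 6; high effort: 15 − 8 = 7. high-quality stays.
mid-quality (assigned medium effort): low effort: 2 − 0 = 2; medium effort: 10 − 7 = 3; high effort: 15 − 14 = 1. mid-quality stays.
low-quality (assigned low effort): low effort: 2 − 0 = 2; medium effort: 10 − 12 = -2; high effort: 15 − 24 = -9. low-quality stays.
Every type prefers its assigned level; separation holds.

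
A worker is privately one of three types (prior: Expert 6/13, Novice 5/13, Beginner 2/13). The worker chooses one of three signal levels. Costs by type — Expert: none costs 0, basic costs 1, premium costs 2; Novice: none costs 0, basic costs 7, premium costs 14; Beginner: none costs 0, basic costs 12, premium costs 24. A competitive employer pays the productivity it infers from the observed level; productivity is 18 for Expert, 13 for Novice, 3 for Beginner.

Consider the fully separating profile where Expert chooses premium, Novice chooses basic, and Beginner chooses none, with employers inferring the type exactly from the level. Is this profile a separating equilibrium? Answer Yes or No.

Separating wages: premium → 18, basic → 13, none → 3.
Expert (assigned premium): none: 3 − 0 = 3; basic: 13 − 1 = 12; premium: 18 − 2 = 16. Expert stays.
Novice (assigned basic): none: 3 − 0 = 3; basic: 13 − 7 = 6; premium: 18 − 14 = 4. Novice stays.
Beginner (assigned none): none: 3 − 0 = 3; basic: 13 − 12 = 1; premium: 18 − 24 = -6. Beginner stays.
Every type prefers its assigned level; separation holds.

Yes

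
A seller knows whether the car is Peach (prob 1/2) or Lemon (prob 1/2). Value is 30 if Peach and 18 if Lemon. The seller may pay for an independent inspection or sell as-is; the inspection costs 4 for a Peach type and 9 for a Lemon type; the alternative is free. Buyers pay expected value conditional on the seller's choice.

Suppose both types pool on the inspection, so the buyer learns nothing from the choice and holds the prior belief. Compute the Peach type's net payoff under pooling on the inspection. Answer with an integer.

20

Pooled price = 1/2·30 + 1/2·18 = 24.
Peach pays cost 4 for the inspection, so net payoff = 24 − 4 = 20.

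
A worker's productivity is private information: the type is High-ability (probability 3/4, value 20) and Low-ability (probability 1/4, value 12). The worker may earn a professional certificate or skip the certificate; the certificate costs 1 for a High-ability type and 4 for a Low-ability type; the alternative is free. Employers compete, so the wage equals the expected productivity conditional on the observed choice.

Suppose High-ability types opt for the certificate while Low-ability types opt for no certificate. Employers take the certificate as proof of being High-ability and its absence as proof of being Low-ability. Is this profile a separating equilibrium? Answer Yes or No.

Under these beliefs, the certificate earns wage 20 and no certificate earns wage 12.
High-ability: the certificate nets 20 − 1 = 19; no certificate nets 12. High-ability prefers the certificate.
Low-ability: the certificate nets 20 − 4 = 16; no certificate nets 12. Low-ability would deviate to the certificate.
Low-ability has a profitable deviation, so the profile is not an equilibrium.

No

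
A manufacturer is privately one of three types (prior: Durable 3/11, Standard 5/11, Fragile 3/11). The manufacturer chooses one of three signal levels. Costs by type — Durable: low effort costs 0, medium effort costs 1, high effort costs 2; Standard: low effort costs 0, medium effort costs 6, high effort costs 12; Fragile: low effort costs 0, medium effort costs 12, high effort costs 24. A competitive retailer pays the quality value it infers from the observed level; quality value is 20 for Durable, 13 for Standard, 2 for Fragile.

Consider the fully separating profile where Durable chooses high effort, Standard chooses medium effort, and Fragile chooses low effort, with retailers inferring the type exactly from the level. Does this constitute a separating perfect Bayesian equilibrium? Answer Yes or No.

No

Separating prices: high effort → 20, medium effort → 13, low effort → 2.
Durable (assigned high effort): low effort: 2 − 0 = 2; medium effort: 13 − 1 = 12; high effort: 20 − 2 = 18. Durable stays.
Standard (assigned medium effort): low effort: 2 − 0 = 2; medium effort: 13 − 6 = 7; high effort: 20 − 12 = 8. Standard prefers high effort.
Fragile (assigned low effort): low effort: 2 − 0 = 2; medium effort: 13 − 12 = 1; high effort: 20 − 24 = -4. Fragile stays.
At least one type deviates; the separating profile fails.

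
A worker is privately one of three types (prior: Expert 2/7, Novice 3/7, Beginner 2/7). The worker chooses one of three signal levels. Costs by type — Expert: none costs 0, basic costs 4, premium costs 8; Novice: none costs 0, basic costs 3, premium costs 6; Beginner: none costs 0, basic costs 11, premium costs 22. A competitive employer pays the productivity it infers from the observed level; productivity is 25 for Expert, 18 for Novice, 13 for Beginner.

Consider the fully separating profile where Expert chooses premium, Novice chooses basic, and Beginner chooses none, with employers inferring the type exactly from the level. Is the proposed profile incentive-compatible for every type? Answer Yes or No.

No

Separating wages: premium → 25, basic → 18, none → 13.
Expert (assigned premium): none: 13 − 0 = 13; basic: 18 − 4 = 14; premium: 25 − 8 = 17. Expert stays.
Novice (assigned basic): none: 13 − 0 = 13; basic: 18 − 3 = 15; premium: 25 − 6 = 19. Novice prefers premium.
Beginner (assigned none): none: 13 − 0 = 13; basic: 18 − 11 = 7; premium: 25 − 22 = 3. Beginner stays.
At least one type deviates; the separating profile fails.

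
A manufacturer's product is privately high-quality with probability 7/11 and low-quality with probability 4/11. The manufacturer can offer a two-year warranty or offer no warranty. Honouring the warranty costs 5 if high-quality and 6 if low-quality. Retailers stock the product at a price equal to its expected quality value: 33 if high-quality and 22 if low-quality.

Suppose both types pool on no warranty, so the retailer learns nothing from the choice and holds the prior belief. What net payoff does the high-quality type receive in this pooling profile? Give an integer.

29

Pooled price = 7/11·33 + 4/11·22 = 29.
high-quality pays no cost for no warranty, so net payoff = 29.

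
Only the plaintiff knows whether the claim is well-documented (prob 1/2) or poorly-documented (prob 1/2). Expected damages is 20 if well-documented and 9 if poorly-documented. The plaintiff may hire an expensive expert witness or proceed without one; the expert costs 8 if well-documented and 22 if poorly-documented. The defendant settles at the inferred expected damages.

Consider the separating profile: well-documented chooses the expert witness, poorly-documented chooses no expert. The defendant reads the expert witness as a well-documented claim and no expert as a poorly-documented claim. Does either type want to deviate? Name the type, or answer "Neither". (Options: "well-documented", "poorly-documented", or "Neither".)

Neither

The expert witness pays 20; no expert pays 9.
well-documented: assigned the expert witness, nets 20 − 8 = 12; deviating to no expert nets 9.
poorly-documented: assigned no expert, nets 9; deviating to the expert witness nets 20 − 22 = -2.
Both types strictly prefer their assigned action; no profitable deviation.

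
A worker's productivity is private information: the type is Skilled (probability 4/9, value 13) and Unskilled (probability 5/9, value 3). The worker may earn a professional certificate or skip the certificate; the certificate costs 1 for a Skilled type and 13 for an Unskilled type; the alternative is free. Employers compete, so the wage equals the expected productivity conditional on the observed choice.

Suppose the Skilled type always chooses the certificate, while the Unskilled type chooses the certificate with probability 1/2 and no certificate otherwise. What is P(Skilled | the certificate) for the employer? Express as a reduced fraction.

P(the certificate) = (4/9)·1 + (5/9)·(1/2) = 13/18.
By Bayes' rule, P(Skilled | the certificate) = (4/9) / (13/18) = 8/13.

8/13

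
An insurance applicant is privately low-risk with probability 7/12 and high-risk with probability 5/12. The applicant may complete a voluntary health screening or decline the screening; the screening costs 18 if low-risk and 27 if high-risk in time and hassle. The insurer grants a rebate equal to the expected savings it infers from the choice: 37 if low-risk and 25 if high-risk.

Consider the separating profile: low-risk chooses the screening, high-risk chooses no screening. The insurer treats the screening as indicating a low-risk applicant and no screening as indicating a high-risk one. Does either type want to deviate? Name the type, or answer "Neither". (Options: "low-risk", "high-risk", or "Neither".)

low-risk

The screening pays 37; no screening pays 25.
low-risk: assigned the screening, nets 37 − 18 = 19; deviating to no screening nets 25.
high-risk: assigned no screening, nets 25; deviating to the screening nets 37 − 27 = 10.
The low-risk type gains 6 by deviating.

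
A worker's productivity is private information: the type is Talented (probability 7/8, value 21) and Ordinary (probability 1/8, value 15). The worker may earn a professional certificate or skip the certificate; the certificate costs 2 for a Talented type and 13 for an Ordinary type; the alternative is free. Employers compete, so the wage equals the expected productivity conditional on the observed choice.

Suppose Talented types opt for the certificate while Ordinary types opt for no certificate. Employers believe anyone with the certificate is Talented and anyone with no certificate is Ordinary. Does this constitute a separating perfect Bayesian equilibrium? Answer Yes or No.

Under these beliefs, the certificate earns wage 21 and no certificate earns wage 15.
Talented: the certificate nets 21 − 2 = 19; no certificate nets 15. Talented prefers the certificate.
Ordinary: the certificate nets 21 − 13 = 8; no certificate nets 15. Ordinary prefers no certificate.
Neither type deviates, so the separating profile is an equilibrium.

Yes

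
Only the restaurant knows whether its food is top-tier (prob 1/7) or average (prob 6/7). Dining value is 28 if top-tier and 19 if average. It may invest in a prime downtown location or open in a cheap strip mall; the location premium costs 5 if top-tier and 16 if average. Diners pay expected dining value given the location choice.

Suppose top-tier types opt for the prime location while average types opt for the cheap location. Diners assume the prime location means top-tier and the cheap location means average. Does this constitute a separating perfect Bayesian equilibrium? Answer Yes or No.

Yes

Under these beliefs, the prime location earns price premium 28 and the cheap location earns price premium 19.
top-tier: the prime location nets 28 − 5 = 23; the cheap location nets 19. top-tier prefers the prime location.
average: the prime location nets 28 − 16 = 12; the cheap location nets 19. average prefers the cheap location.
Neither type deviates, so the separating profile is an equilibrium.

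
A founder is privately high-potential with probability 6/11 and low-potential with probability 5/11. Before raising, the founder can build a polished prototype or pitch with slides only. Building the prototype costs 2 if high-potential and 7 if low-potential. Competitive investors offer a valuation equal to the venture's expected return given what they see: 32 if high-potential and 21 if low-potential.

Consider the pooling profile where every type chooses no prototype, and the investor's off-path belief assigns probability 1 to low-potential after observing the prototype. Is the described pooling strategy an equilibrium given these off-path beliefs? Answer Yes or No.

On path, the investor holds the prior and pays 6/11·32 + 5/11·21 = 27. Off path (the prototype), believing low-potential, it pays 21.
high-potential: no prototype nets 27; the prototype nets 21 − 2 = 19. high-potential stays.
low-potential: no prototype nets 27; the prototype nets 21 − 7 = 14. low-potential stays.
No type deviates, so pooling is sustained.

Yes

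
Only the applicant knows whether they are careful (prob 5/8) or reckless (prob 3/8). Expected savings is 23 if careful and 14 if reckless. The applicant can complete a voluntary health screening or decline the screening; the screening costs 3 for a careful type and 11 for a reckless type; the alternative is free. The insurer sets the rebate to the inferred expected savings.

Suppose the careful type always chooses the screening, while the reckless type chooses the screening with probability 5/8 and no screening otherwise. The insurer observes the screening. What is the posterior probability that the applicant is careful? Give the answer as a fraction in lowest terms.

8/11

P(the screening) = (5/8)·1 + (3/8)·(5/8) = 55/64.
By Bayes' rule, P(careful | the screening) = (5/8) / (55/64) = 8/11.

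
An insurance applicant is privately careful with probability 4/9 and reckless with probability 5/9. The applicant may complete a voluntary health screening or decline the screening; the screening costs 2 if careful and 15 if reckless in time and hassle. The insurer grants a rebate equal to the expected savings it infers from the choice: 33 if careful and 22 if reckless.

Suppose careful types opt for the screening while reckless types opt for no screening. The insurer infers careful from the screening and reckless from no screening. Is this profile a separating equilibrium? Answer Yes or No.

Under these beliefs, the screening earns rebate 33 and no screening earns rebate 22.
careful: the screening nets 33 − 2 = 31; no screening nets 22. careful prefers the screening.
reckless: the screening nets 33 − 15 = 18; no screening nets 22. reckless prefers no screening.
Neither type deviates, so the separating profile is an equilibrium.

Yes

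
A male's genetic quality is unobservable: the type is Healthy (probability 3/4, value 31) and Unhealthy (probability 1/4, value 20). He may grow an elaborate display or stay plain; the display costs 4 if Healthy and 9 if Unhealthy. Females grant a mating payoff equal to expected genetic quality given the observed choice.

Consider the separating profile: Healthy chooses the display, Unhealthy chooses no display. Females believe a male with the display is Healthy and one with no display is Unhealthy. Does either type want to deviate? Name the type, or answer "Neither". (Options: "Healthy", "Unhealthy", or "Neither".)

Unhealthy

The display pays 31; no display pays 20.
Healthy: assigned the display, nets 31 − 4 = 27; deviating to no display nets 20.
Unhealthy: assigned no display, nets 20; deviating to the display nets 31 − 9 = 22.
The Unhealthy type gains 2 by deviating.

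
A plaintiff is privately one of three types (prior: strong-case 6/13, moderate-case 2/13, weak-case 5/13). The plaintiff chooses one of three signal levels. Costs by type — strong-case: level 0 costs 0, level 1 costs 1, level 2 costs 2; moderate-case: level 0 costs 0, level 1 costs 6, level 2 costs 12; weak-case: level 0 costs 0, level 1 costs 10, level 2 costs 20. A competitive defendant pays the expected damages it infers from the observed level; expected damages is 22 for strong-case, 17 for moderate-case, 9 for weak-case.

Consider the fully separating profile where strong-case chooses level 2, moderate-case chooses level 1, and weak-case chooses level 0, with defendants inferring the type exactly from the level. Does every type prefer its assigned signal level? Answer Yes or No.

Separating settlements: level 2 → 22, level 1 → 17, level 0 → 9.
strong-case (assigned level 2): level 0: 9 − 0 = 9; level 1: 17 − 1 = 16; level 2: 22 − 2 = 20. strong-case stays.
moderate-case (assigned level 1): level 0: 9 − 0 = 9; level 1: 17 − 6 = 11; level 2: 22 − 12 = 10. moderate-case stays.
weak-case (assigned level 0): level 0: 9 − 0 = 9; level 1: 17 − 10 = 7; level 2: 22 − 20 = 2. weak-case stays.
Every type prefers its assigned level; separation holds.

Yes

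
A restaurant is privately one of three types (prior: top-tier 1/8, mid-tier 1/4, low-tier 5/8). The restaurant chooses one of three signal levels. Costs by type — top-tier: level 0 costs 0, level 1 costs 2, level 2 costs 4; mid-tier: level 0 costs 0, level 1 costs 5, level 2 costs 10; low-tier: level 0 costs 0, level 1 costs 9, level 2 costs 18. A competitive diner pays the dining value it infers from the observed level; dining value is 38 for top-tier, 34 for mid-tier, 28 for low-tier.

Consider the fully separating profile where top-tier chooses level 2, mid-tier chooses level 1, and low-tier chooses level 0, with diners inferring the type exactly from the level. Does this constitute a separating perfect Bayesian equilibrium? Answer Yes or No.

Separating price premiums: level 2 → 38, level 1 → 34, level 0 → 28.
top-tier (assigned level 2): level 0: 28 − 0 = 28; level 1: 34 − 2 = 32; level 2: 38 − 4 = 34. top-tier stays.
mid-tier (assigned level 1): level 0: 28 − 0 = 28; level 1: 34 − 5 = 29; level 2: 38 − 10 = 28. mid-tier stays.
low-tier (assigned level 0): level 0: 28 − 0 = 28; level 1: 34 − 9 = 25; level 2: 38 − 18 = 20. low-tier stays.
Every type prefers its assigned level; separation holds.

Yes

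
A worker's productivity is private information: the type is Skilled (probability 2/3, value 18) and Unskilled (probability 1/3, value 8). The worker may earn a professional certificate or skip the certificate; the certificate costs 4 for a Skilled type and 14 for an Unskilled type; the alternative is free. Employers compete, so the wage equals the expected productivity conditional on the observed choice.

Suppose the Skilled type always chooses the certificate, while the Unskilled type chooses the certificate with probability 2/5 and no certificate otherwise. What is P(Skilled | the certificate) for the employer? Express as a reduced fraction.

5/6

P(the certificate) = (2/3)·1 + (1/3)·(2/5) = 4/5.
By Bayes' rule, P(Skilled | the certificate) = (2/3) / (4/5) = 5/6.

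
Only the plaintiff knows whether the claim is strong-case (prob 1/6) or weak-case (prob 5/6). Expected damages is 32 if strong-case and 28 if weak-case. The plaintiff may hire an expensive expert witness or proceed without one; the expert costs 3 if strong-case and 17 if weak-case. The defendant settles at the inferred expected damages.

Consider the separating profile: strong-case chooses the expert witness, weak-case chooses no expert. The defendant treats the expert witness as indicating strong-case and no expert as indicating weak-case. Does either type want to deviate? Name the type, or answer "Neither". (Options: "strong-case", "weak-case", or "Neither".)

Neither

The expert witness pays 32; no expert pays 28.
strong-case: assigned the expert witness, nets 32 − 3 = 29; deviating to no expert nets 28.
weak-case: assigned no expert, nets 28; deviating to the expert witness nets 32 − 17 = 15.
Both types strictly prefer their assigned action; no profitable deviation.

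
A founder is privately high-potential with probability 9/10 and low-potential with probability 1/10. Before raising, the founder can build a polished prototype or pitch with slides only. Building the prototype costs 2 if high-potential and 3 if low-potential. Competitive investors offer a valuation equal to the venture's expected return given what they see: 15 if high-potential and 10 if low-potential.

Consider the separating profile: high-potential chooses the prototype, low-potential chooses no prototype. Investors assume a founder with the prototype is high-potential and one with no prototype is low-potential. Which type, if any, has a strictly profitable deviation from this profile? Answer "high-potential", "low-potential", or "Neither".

low-potential

The prototype pays 15; no prototype pays 10.
high-potential: assigned the prototype, nets 15 − 2 = 13; deviating to no prototype nets 10.
low-potential: assigned no prototype, nets 10; deviating to the prototype nets 15 − 3 = 12.
The low-potential type gains 2 by deviating.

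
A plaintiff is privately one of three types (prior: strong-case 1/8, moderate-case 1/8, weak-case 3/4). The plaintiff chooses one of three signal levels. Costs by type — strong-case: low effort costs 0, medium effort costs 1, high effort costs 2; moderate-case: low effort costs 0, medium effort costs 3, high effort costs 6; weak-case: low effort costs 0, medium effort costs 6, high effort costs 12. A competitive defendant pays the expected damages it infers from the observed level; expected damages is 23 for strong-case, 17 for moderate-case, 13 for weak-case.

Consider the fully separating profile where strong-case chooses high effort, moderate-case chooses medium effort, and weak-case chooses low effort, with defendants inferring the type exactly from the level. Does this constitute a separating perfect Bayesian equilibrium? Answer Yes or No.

No

Separating settlements: high effort → 23, medium effort → 17, low effort → 13.
strong-case (assigned high effort): low effort: 13 − 0 = 13; medium effort: 17 − 1 = 16; high effort: 23 − 2 = 21. strong-case stays.
moderate-case (assigned medium effort): low effort: 13 − 0 = 13; medium effort: 17 − 3 = 14; high effort: 23 − 6 = 17. moderate-case prefers high effort.
weak-case (assigned low effort): low effort: 13 − 0 = 13; medium effort: 17 − 6 = 11; high effort: 23 − 12 = 11. weak-case stays.
At least one type deviates; the separating profile fails.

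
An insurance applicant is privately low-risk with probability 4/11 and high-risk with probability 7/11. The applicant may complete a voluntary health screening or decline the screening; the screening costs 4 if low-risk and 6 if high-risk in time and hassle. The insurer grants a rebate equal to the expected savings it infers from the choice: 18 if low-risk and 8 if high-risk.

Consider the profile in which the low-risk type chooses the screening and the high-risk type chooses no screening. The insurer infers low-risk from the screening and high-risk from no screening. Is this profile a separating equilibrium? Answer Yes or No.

Under these beliefs, the screening earns rebate 18 and no screening earns rebate 8.
low-risk: the screening nets 18 − 4 = 14; no screening nets 8. low-risk prefers the screening.
high-risk: the screening nets 18 − 6 = 12; no screening nets 8. high-risk would deviate to the screening.
high-risk has a profitable deviation, so the profile is not an equilibrium.

No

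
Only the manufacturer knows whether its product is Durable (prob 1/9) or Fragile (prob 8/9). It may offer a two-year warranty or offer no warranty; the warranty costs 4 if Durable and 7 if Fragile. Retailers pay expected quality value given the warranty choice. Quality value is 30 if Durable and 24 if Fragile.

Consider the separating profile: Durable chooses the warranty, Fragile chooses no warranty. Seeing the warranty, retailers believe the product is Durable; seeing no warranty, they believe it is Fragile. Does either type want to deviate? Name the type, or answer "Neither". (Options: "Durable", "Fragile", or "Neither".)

The warranty pays 30; no warranty pays 24.
Durable: assigned the warranty, nets 30 − 4 = 26; deviating to no warranty nets 24.
Fragile: assigned no warranty, nets 24; deviating to the warranty nets 30 − 7 = 23.
Both types strictly prefer their assigned action; no profitable deviation.

Neither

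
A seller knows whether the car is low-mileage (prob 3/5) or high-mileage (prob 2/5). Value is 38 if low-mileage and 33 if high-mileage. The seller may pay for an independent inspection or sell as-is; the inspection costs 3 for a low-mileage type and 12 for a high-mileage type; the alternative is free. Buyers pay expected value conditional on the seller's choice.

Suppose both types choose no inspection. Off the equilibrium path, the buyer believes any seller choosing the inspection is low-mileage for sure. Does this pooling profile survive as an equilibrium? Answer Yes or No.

On path, the buyer holds the prior and pays 3/5·38 + 2/5·33 = 36. Off path (the inspection), believing low-mileage, it pays 38.
low-mileage: no inspection nets 36; the inspection nets 38 − 3 = 35. low-mileage stays.
high-mileage: no inspection nets 36; the inspection nets 38 − 12 = 26. high-mileage stays.
No type deviates, so pooling is sustained.

Yes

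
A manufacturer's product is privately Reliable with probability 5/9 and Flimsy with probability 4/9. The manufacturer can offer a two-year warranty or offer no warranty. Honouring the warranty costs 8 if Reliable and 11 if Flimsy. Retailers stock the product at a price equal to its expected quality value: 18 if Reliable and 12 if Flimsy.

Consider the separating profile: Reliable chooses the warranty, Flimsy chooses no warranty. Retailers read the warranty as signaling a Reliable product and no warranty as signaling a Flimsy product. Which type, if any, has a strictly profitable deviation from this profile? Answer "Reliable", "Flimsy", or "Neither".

The warranty pays 18; no warranty pays 12.
Reliable: assigned the warranty, nets 18 − 8 = 10; deviating to no warranty nets 12.
Flimsy: assigned no warranty, nets 12; deviating to the warranty nets 18 − 11 = 7.
The Reliable type gains 2 by deviating.

Reliable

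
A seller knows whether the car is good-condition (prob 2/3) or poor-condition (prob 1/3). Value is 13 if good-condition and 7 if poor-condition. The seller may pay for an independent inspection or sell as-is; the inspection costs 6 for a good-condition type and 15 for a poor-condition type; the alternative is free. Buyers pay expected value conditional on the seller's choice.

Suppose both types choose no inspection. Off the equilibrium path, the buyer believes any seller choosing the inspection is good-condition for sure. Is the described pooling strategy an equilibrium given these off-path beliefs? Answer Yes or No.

On path, the buyer holds the prior and pays 2/3·13 + 1/3·7 = 11. Off path (the inspection), believing good-condition, it pays 13.
good-condition: no inspection nets 11; the inspection nets 13 − 6 = 7. good-condition stays.
poor-condition: no inspection nets 11; the inspection nets 13 − 15 = -2. poor-condition stays.
No type deviates, so pooling is sustained.

Yes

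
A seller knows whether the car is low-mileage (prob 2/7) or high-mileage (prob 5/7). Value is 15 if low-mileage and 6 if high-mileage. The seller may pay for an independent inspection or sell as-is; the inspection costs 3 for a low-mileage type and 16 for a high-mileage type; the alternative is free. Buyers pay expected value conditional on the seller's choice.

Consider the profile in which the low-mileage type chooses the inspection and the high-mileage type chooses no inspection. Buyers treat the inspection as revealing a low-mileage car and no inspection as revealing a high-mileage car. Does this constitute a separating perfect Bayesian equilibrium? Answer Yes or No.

Under these beliefs, the inspection earns price 15 and no inspection earns price 6.
low-mileage: the inspection nets 15 − 3 = 12; no inspection nets 6. low-mileage prefers the inspection.
high-mileage: the inspection nets 15 − 16 = -1; no inspection nets 6. high-mileage prefers no inspection.
Neither type deviates, so the separating profile is an equilibrium.

Yes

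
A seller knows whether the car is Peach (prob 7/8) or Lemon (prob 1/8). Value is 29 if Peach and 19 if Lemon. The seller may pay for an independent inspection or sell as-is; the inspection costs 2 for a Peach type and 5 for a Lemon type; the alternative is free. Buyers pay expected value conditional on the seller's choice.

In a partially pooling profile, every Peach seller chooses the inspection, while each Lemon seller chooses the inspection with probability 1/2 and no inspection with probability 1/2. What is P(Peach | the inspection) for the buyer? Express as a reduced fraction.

P(the inspection) = (7/8)·1 + (1/8)·(1/2) = 15/16.
By Bayes' rule, P(Peach | the inspection) = (7/8) / (15/16) = 14/15.

14/15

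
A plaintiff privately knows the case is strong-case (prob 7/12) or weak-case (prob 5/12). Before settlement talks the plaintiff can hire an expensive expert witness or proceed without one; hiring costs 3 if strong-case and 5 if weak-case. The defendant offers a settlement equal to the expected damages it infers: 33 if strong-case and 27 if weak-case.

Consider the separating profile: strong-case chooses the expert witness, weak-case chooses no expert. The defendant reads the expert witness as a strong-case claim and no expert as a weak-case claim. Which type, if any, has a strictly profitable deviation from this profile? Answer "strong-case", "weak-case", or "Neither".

weak-case

The expert witness pays 33; no expert pays 27.
strong-case: assigned the expert witness, nets 33 − 3 = 30; deviating to no expert nets 27.
weak-case: assigned no expert, nets 27; deviating to the expert witness nets 33 − 5 = 28.
The weak-case type gains 1 by deviating.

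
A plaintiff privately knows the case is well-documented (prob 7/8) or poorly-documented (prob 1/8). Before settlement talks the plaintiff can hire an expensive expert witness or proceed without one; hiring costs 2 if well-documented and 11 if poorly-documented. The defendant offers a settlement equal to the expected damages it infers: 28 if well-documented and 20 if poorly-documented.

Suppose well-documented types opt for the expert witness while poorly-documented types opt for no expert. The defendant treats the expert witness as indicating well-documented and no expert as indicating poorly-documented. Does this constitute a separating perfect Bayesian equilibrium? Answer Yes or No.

Under these beliefs, the expert witness earns settlement 28 and no expert earns settlement 20.
well-documented: the expert witness nets 28 − 2 = 26; no expert nets 20. well-documented prefers the expert witness.
poorly-documented: the expert witness nets 28 − 11 = 17; no expert nets 20. poorly-documented prefers no expert.
Neither type deviates, so the separating profile is an equilibrium.

Yes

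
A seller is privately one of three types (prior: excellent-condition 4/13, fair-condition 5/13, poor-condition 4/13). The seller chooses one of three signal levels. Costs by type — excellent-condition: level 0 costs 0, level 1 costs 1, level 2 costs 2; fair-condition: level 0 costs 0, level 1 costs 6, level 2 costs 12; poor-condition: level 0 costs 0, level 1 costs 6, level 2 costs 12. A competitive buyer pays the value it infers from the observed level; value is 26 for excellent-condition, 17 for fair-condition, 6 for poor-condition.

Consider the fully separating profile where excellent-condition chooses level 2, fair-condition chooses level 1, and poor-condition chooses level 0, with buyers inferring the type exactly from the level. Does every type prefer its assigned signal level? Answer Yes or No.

Separating prices: level 2 → 26, level 1 → 17, level 0 → 6.
excellent-condition (assigned level 2): level 0: 6 − 0 = 6; level 1: 17 − 1 = 16; level 2: 26 − 2 = 24. excellent-condition stays.
fair-condition (assigned level 1): level 0: 6 − 0 = 6; level 1: 17 − 6 = 11; level 2: 26 − 12 = 14. fair-condition prefers level 2.
poor-condition (assigned level 0): level 0: 6 − 0 = 6; level 1: 17 − 6 = 11; level 2: 26 − 12 = 14. poor-condition prefers level 2.
At least one type deviates; the separating profile fails.

No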